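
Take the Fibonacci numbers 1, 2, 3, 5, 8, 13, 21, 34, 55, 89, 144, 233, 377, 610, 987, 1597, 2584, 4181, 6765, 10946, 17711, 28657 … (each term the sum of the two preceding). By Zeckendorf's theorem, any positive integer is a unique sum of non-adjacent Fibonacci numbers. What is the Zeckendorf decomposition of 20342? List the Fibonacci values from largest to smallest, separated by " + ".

17711 + 2584 + 34 + 13

17711 ≤ 20342 < 28657, so take 17711; remainder 2631
2584 ≤ 2631 < 4181, so take 2584; remainder 47
34 ≤ 47 < 55, so take 34; remainder 13
13 ≤ 13 < 21, so take 13; remainder 0
So 20342 = 17711 + 2584 + 34 + 13, with no two terms consecutive in the sequence.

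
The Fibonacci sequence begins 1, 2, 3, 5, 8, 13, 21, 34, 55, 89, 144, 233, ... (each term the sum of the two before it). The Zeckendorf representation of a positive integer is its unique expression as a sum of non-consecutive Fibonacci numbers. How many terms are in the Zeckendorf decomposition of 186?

3

Repeatedly subtract the largest Fibonacci number that fits:
subtract 144 from 186: 42 remains
subtract 34 from 42: 8 remains
subtract 8 from 8: 0 remains
186 = 144 + 34 + 8, which has 3 terms.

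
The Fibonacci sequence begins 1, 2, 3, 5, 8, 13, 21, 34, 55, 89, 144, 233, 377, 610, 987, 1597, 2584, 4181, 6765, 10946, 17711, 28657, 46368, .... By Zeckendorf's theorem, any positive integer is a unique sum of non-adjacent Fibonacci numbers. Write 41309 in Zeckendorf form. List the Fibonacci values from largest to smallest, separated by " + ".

take 28657 (≤ 41309); 41309 − 28657 = 12652
take 10946 (≤ 12652); 12652 − 10946 = 1706
take 1597 (≤ 1706); 1706 − 1597 = 109
take 89 (≤ 109); 109 − 89 = 20
take 13 (≤ 20); 20 − 13 = 7
take 5 (≤ 7); 7 − 5 = 2
take 2 (≤ 2); 2 − 2 = 0
So 41309 = 28657 + 10946 + 1597 + 89 + 13 + 5 + 2, with no two terms consecutive in the sequence.

28657 + 10946 + 1597 + 89 + 13 + 5 + 2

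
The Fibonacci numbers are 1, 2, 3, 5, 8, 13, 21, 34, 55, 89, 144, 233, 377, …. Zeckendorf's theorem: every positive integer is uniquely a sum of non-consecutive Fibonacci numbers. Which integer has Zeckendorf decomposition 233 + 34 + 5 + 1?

273

233 + 34 + 5 + 1 = 273.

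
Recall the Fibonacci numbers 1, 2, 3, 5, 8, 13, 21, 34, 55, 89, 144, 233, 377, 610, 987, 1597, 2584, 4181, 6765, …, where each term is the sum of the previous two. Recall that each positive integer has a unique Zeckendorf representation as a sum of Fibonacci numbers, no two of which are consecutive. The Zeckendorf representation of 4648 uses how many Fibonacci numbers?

4181 ≤ 4648 < 6765, so take 4181; remainder 467
377 ≤ 467 < 610, so take 377; remainder 90
89 ≤ 90 < 144, so take 89; remainder 1
1 ≤ 1 < 2, so take 1; remainder 0
4648 = 4181 + 377 + 89 + 1, which has 4 terms.

4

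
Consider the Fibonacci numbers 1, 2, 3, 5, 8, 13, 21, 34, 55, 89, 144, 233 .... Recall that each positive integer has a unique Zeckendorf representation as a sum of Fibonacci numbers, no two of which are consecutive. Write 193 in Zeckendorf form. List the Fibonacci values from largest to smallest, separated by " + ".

144 + 34 + 13 + 2

Repeatedly subtract the largest Fibonacci number that fits:
193 − 144 = 49
49 − 34 = 15
15 − 13 = 2
2 − 2 = 0
So 193 = 144 + 34 + 13 + 2, with no two terms consecutive in the sequence.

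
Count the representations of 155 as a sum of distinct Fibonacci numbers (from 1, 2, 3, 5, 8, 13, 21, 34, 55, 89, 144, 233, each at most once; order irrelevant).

155 = 144+8+3 = 144+8+2+1 = 89+55+8+3 = … (7 more), for 10 in all.

10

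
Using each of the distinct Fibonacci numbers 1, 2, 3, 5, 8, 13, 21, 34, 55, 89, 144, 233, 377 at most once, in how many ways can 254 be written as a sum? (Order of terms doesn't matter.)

Each representation comes from the Zeckendorf form by replacing some F_k with F_{k−1} + F_{k−2} where possible.
254 = 233+21 = 233+13+8 = 144+89+21 = 233+13+5+3 = 144+89+13+8 = … (7 more), for 12 in all.

12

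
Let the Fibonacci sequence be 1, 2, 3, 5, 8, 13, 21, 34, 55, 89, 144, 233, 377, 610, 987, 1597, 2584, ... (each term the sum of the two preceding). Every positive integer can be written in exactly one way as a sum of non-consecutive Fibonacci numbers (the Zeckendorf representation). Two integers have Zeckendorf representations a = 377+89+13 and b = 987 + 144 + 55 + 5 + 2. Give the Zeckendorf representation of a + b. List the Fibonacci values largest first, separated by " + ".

The two numbers are 479 and 1193, so their sum is 1672.
Greedily peel off the largest Fibonacci term at each step:
largest Fibonacci ≤ 1672 is 1597; 1672 − 1597 = 75
largest Fibonacci ≤ 75 is 55; 75 − 55 = 20
largest Fibonacci ≤ 20 is 13; 20 − 13 = 7
largest Fibonacci ≤ 7 is 5; 7 − 5 = 2
largest Fibonacci ≤ 2 is 2; 2 − 2 = 0

1597 + 55 + 13 + 5 + 2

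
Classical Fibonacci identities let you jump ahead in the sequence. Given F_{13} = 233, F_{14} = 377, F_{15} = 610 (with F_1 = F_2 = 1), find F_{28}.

317811

By the addition formula F_{m+n} = F_m F_{n+1} + F_{m−1} F_n with m=15, n=13: F_{28} = 610·377 + 377·233 = 229970 + 87841 = 317811.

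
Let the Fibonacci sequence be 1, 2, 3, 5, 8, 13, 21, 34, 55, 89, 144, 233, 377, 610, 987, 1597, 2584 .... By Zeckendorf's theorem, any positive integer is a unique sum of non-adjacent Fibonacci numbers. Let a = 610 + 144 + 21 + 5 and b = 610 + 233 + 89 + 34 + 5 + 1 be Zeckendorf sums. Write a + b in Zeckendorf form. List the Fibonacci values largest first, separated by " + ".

The two numbers are 780 and 972, so their sum is 1752.
Repeatedly subtract the largest Fibonacci number that fits:
largest Fibonacci ≤ 1752 is 1597; 1752 − 1597 = 155
largest Fibonacci ≤ 155 is 144; 155 − 144 = 11
largest Fibonacci ≤ 11 is 8; 11 − 8 = 3
largest Fibonacci ≤ 3 is 3; 3 − 3 = 0

1597 + 144 + 8 + 3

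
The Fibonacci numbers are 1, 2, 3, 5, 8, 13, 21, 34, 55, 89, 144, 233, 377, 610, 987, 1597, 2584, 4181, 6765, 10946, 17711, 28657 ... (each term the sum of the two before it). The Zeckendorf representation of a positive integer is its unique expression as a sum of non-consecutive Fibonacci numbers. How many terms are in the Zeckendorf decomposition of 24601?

5

24601: greatest Fibonacci not exceeding it is 17711, leaving 6890
6890: greatest Fibonacci not exceeding it is 6765, leaving 125
125: greatest Fibonacci not exceeding it is 89, leaving 36
36: greatest Fibonacci not exceeding it is 34, leaving 2
2: greatest Fibonacci not exceeding it is 2, leaving 0
24601 = 17711 + 6765 + 89 + 34 + 2, which has 5 terms.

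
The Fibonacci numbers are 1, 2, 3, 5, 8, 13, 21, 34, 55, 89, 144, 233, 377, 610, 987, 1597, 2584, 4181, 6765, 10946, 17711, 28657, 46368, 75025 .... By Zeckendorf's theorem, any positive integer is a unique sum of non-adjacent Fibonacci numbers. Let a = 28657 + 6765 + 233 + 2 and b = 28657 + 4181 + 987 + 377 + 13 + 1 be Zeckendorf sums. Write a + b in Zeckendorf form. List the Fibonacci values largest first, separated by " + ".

46368 + 17711 + 4181 + 1597 + 13 + 3

The two numbers are 35657 and 34216, so their sum is 69873.
Repeatedly subtract the largest Fibonacci number that fits:
46368 ≤ 69873 < 75025, so take 46368; remainder 23505
17711 ≤ 23505 < 28657, so take 17711; remainder 5794
4181 ≤ 5794 < 6765, so take 4181; remainder 1613
1597 ≤ 1613 < 2584, so take 1597; remainder 16
13 ≤ 16 < 21, so take 13; remainder 3
3 ≤ 3 < 5, so take 3; remainder 0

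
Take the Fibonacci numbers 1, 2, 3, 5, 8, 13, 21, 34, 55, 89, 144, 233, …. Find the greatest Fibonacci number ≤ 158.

144 ≤ 158 < 233, so the largest Fibonacci number not exceeding 158 is 144.

144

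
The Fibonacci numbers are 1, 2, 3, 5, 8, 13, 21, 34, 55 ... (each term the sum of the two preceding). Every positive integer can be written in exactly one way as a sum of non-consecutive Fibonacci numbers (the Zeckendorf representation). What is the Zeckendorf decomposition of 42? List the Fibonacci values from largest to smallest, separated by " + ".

subtract 34 from 42: 8 remains
subtract 8 from 8: 0 remains
So 42 = 34 + 8, with no two terms consecutive in the sequence.

34 + 8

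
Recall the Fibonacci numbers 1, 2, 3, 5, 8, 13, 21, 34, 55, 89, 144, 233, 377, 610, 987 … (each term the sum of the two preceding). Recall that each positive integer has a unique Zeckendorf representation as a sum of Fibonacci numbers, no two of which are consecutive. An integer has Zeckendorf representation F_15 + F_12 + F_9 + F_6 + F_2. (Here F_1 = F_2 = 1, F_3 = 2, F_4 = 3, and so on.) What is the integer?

F_15 + F_12 + F_9 + F_6 + F_2 = 610 + 144 + 34 + 8 + 1 = 797.

797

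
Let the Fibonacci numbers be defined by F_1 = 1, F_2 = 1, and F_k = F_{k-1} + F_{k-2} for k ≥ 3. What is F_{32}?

Iterating the recurrence up to F_{25} = 75025 and F_{24} = 46368:
F_{26} = F_{25} + F_{24} = 75025 + 46368 = 121393
F_{27} = F_{26} + F_{25} = 121393 + 75025 = 196418
F_{28} = F_{27} + F_{26} = 196418 + 121393 = 317811
F_{29} = F_{28} + F_{27} = 317811 + 196418 = 514229
F_{30} = F_{29} + F_{28} = 514229 + 317811 = 832040
F_{31} = F_{30} + F_{29} = 832040 + 514229 = 1346269
F_{32} = F_{31} + F_{30} = 1346269 + 832040 = 2178309

2178309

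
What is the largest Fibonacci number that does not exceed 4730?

4181

4181 ≤ 4730 < 6765, so the largest Fibonacci number not exceeding 4730 is 4181.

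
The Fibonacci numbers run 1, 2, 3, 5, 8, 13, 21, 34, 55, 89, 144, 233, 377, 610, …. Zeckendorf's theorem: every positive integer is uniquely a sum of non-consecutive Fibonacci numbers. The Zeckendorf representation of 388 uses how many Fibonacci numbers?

Greedy algorithm:
take 377 (≤ 388); 388 − 377 = 11
take 8 (≤ 11); 11 − 8 = 3
take 3 (≤ 3); 3 − 3 = 0
388 = 377 + 8 + 3, which has 3 terms.

3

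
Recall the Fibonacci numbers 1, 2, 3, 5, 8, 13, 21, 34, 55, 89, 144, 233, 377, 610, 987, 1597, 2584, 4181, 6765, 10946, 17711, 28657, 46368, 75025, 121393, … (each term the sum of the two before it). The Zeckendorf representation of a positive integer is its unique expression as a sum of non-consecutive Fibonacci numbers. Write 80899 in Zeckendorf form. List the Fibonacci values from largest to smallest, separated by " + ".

75025 + 4181 + 1597 + 89 + 5 + 2

Greedily peel off the largest Fibonacci term at each step:
subtract 75025 from 80899: 5874 remains
subtract 4181 from 5874: 1693 remains
subtract 1597 from 1693: 96 remains
subtract 89 from 96: 7 remains
subtract 5 from 7: 2 remains
subtract 2 from 2: 0 remains
So 80899 = 75025 + 4181 + 1597 + 89 + 5 + 2, with no two terms consecutive in the sequence.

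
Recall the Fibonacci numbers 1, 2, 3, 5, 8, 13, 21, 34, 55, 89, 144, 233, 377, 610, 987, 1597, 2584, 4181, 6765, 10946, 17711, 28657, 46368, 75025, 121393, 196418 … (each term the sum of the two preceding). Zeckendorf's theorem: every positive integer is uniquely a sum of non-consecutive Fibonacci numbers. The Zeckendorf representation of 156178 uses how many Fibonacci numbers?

9

Greedily peel off the largest Fibonacci term at each step:
largest Fibonacci ≤ 156178 is 121393; 156178 − 121393 = 34785
largest Fibonacci ≤ 34785 is 28657; 34785 − 28657 = 6128
largest Fibonacci ≤ 6128 is 4181; 6128 − 4181 = 1947
largest Fibonacci ≤ 1947 is 1597; 1947 − 1597 = 350
largest Fibonacci ≤ 350 is 233; 350 − 233 = 117
largest Fibonacci ≤ 117 is 89; 117 − 89 = 28
largest Fibonacci ≤ 28 is 21; 28 − 21 = 7
largest Fibonacci ≤ 7 is 5; 7 − 5 = 2
largest Fibonacci ≤ 2 is 2; 2 − 2 = 0
156178 = 121393 + 28657 + 4181 + 1597 + 233 + 89 + 21 + 5 + 2, which has 9 terms.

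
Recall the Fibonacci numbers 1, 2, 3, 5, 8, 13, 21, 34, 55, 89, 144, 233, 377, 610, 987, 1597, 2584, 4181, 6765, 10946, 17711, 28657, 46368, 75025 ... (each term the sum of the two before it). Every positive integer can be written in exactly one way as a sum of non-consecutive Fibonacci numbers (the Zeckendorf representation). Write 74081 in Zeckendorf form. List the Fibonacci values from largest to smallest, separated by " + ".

74081 − 46368 = 27713
27713 − 17711 = 10002
10002 − 6765 = 3237
3237 − 2584 = 653
653 − 610 = 43
43 − 34 = 9
9 − 8 = 1
1 − 1 = 0
So 74081 = 46368 + 17711 + 6765 + 2584 + 610 + 34 + 8 + 1, with no two terms consecutive in the sequence.

46368 + 17711 + 6765 + 2584 + 610 + 34 + 8 + 1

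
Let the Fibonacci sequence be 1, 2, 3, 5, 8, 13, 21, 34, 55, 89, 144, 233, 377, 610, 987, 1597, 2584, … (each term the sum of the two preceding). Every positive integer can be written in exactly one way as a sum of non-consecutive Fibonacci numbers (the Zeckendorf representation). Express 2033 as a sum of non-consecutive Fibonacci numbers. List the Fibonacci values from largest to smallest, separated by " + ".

1597 + 377 + 55 + 3 + 1

subtract 1597 from 2033: 436 remains
subtract 377 from 436: 59 remains
subtract 55 from 59: 4 remains
subtract 3 from 4: 1 remains
subtract 1 from 1: 0 remains
So 2033 = 1597 + 377 + 55 + 3 + 1, with no two terms consecutive in the sequence.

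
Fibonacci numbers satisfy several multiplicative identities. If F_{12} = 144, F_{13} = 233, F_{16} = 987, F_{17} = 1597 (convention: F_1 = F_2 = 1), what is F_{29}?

514229

By the addition formula F_{m+n} = F_m F_{n+1} + F_{m−1} F_n with m=13, n=16: F_{29} = 233·1597 + 144·987 = 372101 + 142128 = 514229.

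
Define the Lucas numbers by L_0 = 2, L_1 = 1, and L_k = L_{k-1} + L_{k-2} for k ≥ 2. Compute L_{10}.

123

Iterating the recurrence up to L_{5} = 11 and L_{4} = 7:
L_{6} = L_{5} + L_{4} = 11 + 7 = 18
L_{7} = L_{6} + L_{5} = 18 + 11 = 29
L_{8} = L_{7} + L_{6} = 29 + 18 = 47
L_{9} = L_{8} + L_{7} = 47 + 29 = 76
L_{10} = L_{9} + L_{8} = 76 + 47 = 123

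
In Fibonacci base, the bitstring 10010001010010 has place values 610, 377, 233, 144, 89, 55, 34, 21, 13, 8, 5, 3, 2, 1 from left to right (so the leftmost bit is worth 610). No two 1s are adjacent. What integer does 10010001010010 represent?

785

Summing the place values of the 1 bits: 610 + 144 + 21 + 8 + 2 = 785.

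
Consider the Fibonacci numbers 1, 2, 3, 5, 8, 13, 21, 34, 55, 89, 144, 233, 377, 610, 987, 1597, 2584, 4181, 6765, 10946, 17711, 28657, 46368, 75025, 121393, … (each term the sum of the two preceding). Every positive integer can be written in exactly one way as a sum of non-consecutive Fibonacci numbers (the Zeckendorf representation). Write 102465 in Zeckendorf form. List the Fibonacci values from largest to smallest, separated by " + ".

75025 + 17711 + 6765 + 2584 + 377 + 3

Repeatedly subtract the largest Fibonacci number that fits:
take 75025 (≤ 102465); 102465 − 75025 = 27440
take 17711 (≤ 27440); 27440 − 17711 = 9729
take 6765 (≤ 9729); 9729 − 6765 = 2964
take 2584 (≤ 2964); 2964 − 2584 = 380
take 377 (≤ 380); 380 − 377 = 3
take 3 (≤ 3); 3 − 3 = 0
So 102465 = 75025 + 17711 + 6765 + 2584 + 377 + 3, with no two terms consecutive in the sequence.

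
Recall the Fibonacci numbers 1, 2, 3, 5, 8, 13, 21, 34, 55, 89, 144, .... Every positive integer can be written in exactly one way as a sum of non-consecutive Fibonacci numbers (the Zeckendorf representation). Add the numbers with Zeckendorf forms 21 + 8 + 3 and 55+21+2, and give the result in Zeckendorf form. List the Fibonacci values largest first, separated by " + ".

89 + 21

The two numbers are 32 and 78, so their sum is 110.
110 − 89 = 21
21 − 21 = 0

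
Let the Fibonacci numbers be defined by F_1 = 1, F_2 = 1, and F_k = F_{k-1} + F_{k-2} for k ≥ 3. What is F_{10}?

55

Iterating the recurrence up to F_{3} = 2 and F_{2} = 1:
F_{4} = F_{3} + F_{2} = 2 + 1 = 3
F_{5} = F_{4} + F_{3} = 3 + 2 = 5
F_{6} = F_{5} + F_{4} = 5 + 3 = 8
F_{7} = F_{6} + F_{5} = 8 + 5 = 13
F_{8} = F_{7} + F_{6} = 13 + 8 = 21
F_{9} = F_{8} + F_{7} = 21 + 13 = 34
F_{10} = F_{9} + F_{8} = 34 + 21 = 55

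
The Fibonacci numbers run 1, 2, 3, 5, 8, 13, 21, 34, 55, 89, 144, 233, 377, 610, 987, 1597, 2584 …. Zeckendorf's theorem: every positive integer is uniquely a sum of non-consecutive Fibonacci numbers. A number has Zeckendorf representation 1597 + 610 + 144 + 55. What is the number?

2406

1597 + 610 + 144 + 55 = 2406.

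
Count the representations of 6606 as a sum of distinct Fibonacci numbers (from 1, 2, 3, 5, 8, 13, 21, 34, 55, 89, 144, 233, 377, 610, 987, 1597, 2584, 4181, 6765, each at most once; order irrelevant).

36

Starting from the Zeckendorf form and repeatedly splitting a term F_k into F_{k−1} + F_{k−2} (when neither is already used) reaches every representation.
6606 = 4181+1597+610+144+55+13+5+1 = 4181+1597+610+144+55+13+3+2+1 = 4181+1597+610+144+34+21+13+5+1 = … (33 more), for 36 in all.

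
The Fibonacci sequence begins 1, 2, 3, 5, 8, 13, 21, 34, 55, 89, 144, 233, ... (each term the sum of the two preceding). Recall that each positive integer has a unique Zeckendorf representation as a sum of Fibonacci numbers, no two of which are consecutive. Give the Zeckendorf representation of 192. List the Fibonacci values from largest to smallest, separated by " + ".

subtract 144 from 192: 48 remains
subtract 34 from 48: 14 remains
subtract 13 from 14: 1 remains
subtract 1 from 1: 0 remains
So 192 = 144 + 34 + 13 + 1, with no two terms consecutive in the sequence.

144 + 34 + 13 + 1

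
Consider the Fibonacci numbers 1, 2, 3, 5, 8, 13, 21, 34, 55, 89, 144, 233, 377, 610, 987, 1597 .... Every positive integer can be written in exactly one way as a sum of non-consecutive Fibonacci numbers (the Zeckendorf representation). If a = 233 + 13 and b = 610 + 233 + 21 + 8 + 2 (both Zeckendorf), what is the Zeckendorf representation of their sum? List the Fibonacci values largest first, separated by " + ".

The two numbers are 246 and 874, so their sum is 1120.
987 ≤ 1120 < 1597, so take 987; remainder 133
89 ≤ 133 < 144, so take 89; remainder 44
34 ≤ 44 < 55, so take 34; remainder 10
8 ≤ 10 < 13, so take 8; remainder 2
2 ≤ 2 < 3, so take 2; remainder 0

987 + 89 + 34 + 8 + 2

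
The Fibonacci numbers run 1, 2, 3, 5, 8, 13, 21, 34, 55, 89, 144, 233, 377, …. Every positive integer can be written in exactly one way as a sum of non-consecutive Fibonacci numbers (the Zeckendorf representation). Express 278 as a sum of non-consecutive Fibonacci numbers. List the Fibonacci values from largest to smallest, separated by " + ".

Greedy algorithm:
subtract 233 from 278: 45 remains
subtract 34 from 45: 11 remains
subtract 8 from 11: 3 remains
subtract 3 from 3: 0 remains
So 278 = 233 + 34 + 8 + 3, with no two terms consecutive in the sequence.

233 + 34 + 8 + 3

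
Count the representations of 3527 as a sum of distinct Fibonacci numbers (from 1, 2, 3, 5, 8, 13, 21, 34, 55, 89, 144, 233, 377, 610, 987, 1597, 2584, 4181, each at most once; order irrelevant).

3527 = 2584+610+233+89+8+3 = 2584+610+233+89+8+2+1 = 2584+610+233+55+34+8+3 = 2584+610+233+89+5+3+2+1 = … (38 more), for 42 in all.

42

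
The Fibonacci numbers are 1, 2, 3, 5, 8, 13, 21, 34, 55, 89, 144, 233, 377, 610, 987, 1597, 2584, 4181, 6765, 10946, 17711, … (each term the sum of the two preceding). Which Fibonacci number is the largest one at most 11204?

10946 ≤ 11204 < 17711, so the largest Fibonacci number not exceeding 11204 is 10946.

10946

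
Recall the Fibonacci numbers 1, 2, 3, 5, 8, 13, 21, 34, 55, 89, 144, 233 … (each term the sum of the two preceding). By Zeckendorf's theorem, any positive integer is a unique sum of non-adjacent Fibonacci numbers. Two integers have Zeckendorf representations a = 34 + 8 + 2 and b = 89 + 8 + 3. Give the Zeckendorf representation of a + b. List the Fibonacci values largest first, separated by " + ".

The two numbers are 44 and 100, so their sum is 144.
largest Fibonacci ≤ 144 is 144; 144 − 144 = 0

144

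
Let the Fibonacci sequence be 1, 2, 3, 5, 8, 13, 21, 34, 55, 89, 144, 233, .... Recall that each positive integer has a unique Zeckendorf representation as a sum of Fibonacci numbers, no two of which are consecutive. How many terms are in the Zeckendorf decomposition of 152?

2

take 144 (≤ 152); 152 − 144 = 8
take 8 (≤ 8); 8 − 8 = 0
152 = 144 + 8, which has 2 terms.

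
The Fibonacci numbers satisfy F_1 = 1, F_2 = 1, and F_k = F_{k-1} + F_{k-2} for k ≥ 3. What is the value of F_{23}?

Iterating the recurrence up to F_{15} = 610 and F_{14} = 377:
F_{16} = F_{15} + F_{14} = 610 + 377 = 987
F_{17} = F_{16} + F_{15} = 987 + 610 = 1597
F_{18} = F_{17} + F_{16} = 1597 + 987 = 2584
F_{19} = F_{18} + F_{17} = 2584 + 1597 = 4181
F_{20} = F_{19} + F_{18} = 4181 + 2584 = 6765
F_{21} = F_{20} + F_{19} = 6765 + 4181 = 10946
F_{22} = F_{21} + F_{20} = 10946 + 6765 = 17711
F_{23} = F_{22} + F_{21} = 17711 + 10946 = 28657

28657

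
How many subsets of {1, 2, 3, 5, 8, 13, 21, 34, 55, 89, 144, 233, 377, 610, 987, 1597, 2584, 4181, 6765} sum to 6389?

6389 = 4181+1597+610+1 = 4181+1597+377+233+1 = 4181+1597+377+144+89+1 = 4181+987+610+377+233+1 = 4181+1597+377+144+55+34+1 = … (14 more), for 19 in all.

19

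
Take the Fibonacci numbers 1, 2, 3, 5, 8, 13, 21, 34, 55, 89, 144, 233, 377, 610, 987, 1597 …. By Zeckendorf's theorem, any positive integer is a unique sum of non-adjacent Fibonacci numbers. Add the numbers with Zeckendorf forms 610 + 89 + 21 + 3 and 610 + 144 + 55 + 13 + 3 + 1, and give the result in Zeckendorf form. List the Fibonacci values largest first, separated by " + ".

The two numbers are 723 and 826, so their sum is 1549.
Greedy algorithm:
1549 − 987 = 562
562 − 377 = 185
185 − 144 = 41
41 − 34 = 7
7 − 5 = 2
2 − 2 = 0

987 + 377 + 144 + 34 + 5 + 2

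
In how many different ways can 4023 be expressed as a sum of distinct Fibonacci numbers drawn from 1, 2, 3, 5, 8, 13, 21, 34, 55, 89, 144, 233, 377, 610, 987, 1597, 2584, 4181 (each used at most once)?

Starting from the Zeckendorf form and repeatedly splitting a term F_k into F_{k−1} + F_{k−2} (when neither is already used) reaches every representation.
4023 = 2584+987+377+55+13+5+2 = 2584+987+377+34+21+13+5+2 = 2584+987+233+144+55+13+5+2 = … (8 more), for 11 in all.

11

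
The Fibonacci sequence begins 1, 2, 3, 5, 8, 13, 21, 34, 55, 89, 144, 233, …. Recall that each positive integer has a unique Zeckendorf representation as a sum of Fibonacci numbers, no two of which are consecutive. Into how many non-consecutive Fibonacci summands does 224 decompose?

take 144 (≤ 224); 224 − 144 = 80
take 55 (≤ 80); 80 − 55 = 25
take 21 (≤ 25); 25 − 21 = 4
take 3 (≤ 4); 4 − 3 = 1
take 1 (≤ 1); 1 − 1 = 0
224 = 144 + 55 + 21 + 3 + 1, which has 5 terms.

5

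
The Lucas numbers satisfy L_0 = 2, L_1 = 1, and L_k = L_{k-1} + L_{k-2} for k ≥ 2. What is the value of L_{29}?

Iterating the recurrence up to L_{22} = 39603 and L_{21} = 24476:
L_{23} = L_{22} + L_{21} = 39603 + 24476 = 64079
L_{24} = L_{23} + L_{22} = 64079 + 39603 = 103682
L_{25} = L_{24} + L_{23} = 103682 + 64079 = 167761
L_{26} = L_{25} + L_{24} = 167761 + 103682 = 271443
L_{27} = L_{26} + L_{25} = 271443 + 167761 = 439204
L_{28} = L_{27} + L_{26} = 439204 + 271443 = 710647
L_{29} = L_{28} + L_{27} = 710647 + 439204 = 1149851

1149851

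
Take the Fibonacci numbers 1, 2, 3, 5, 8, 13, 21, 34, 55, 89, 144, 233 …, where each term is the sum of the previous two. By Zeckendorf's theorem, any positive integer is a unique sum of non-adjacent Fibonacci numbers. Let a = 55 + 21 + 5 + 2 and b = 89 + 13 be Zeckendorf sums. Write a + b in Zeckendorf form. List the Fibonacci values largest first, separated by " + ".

The two numbers are 83 and 102, so their sum is 185.
185 − 144 = 41
41 − 34 = 7
7 − 5 = 2
2 − 2 = 0

144 + 34 + 5 + 2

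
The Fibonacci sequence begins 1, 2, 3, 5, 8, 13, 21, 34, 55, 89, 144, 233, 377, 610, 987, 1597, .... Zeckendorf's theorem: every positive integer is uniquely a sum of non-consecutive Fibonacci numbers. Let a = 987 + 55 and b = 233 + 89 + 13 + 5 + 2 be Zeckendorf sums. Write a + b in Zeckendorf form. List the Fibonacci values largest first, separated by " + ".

987 + 377 + 13 + 5 + 2

The two numbers are 1042 and 342, so their sum is 1384.
largest Fibonacci ≤ 1384 is 987; 1384 − 987 = 397
largest Fibonacci ≤ 397 is 377; 397 − 377 = 20
largest Fibonacci ≤ 20 is 13; 20 − 13 = 7
largest Fibonacci ≤ 7 is 5; 7 − 5 = 2
largest Fibonacci ≤ 2 is 2; 2 − 2 = 0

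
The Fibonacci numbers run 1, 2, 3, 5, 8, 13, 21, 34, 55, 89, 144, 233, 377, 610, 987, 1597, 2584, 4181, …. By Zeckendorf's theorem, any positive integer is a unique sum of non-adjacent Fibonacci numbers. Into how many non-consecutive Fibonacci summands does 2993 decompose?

take 2584 (≤ 2993); 2993 − 2584 = 409
take 377 (≤ 409); 409 − 377 = 32
take 21 (≤ 32); 32 − 21 = 11
take 8 (≤ 11); 11 − 8 = 3
take 3 (≤ 3); 3 − 3 = 0
2993 = 2584 + 377 + 21 + 8 + 3, which has 5 terms.

5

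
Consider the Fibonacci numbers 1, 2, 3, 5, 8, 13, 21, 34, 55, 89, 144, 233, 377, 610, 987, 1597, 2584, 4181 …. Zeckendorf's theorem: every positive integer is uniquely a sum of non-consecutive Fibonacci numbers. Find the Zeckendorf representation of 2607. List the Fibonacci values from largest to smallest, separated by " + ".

2584 + 21 + 2

Greedy algorithm:
2584 ≤ 2607 < 4181, so take 2584; remainder 23
21 ≤ 23 < 34, so take 21; remainder 2
2 ≤ 2 < 3, so take 2; remainder 0
So 2607 = 2584 + 21 + 2, with no two terms consecutive in the sequence.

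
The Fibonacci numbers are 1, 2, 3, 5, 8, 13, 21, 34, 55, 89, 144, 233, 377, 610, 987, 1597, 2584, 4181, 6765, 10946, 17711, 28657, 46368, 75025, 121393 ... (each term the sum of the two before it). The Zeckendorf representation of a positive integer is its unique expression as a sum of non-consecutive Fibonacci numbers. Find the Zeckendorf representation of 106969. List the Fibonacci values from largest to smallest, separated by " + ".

Greedy algorithm:
largest Fibonacci ≤ 106969 is 75025; 106969 − 75025 = 31944
largest Fibonacci ≤ 31944 is 28657; 31944 − 28657 = 3287
largest Fibonacci ≤ 3287 is 2584; 3287 − 2584 = 703
largest Fibonacci ≤ 703 is 610; 703 − 610 = 93
largest Fibonacci ≤ 93 is 89; 93 − 89 = 4
largest Fibonacci ≤ 4 is 3; 4 − 3 = 1
largest Fibonacci ≤ 1 is 1; 1 − 1 = 0
So 106969 = 75025 + 28657 + 2584 + 610 + 89 + 3 + 1, with no two terms consecutive in the sequence.

75025 + 28657 + 2584 + 610 + 89 + 3 + 1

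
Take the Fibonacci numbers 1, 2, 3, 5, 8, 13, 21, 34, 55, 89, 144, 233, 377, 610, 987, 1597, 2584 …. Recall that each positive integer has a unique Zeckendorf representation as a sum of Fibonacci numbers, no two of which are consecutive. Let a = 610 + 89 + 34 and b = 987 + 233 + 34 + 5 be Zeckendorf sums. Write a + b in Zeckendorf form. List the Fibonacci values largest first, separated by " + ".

The two numbers are 733 and 1259, so their sum is 1992.
largest Fibonacci ≤ 1992 is 1597; 1992 − 1597 = 395
largest Fibonacci ≤ 395 is 377; 395 − 377 = 18
largest Fibonacci ≤ 18 is 13; 18 − 13 = 5
largest Fibonacci ≤ 5 is 5; 5 − 5 = 0

1597 + 377 + 13 + 5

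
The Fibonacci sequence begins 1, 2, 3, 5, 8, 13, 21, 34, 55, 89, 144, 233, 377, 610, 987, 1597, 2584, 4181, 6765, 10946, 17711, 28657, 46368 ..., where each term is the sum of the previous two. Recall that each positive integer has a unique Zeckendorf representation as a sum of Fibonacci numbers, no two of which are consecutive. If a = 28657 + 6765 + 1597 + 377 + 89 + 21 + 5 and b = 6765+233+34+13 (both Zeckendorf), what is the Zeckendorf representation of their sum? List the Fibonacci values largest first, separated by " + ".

The two numbers are 37511 and 7045, so their sum is 44556.
Repeatedly subtract the largest Fibonacci number that fits:
subtract 28657 from 44556: 15899 remains
subtract 10946 from 15899: 4953 remains
subtract 4181 from 4953: 772 remains
subtract 610 from 772: 162 remains
subtract 144 from 162: 18 remains
subtract 13 from 18: 5 remains
subtract 5 from 5: 0 remains

28657 + 10946 + 4181 + 610 + 144 + 13 + 5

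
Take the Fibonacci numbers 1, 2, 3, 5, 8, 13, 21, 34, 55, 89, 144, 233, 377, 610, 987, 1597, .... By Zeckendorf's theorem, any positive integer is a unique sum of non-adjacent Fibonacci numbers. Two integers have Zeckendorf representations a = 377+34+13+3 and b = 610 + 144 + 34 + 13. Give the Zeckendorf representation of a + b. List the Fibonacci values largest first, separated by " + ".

987 + 233 + 8

The two numbers are 427 and 801, so their sum is 1228.
largest Fibonacci ≤ 1228 is 987; 1228 − 987 = 241
largest Fibonacci ≤ 241 is 233; 241 − 233 = 8
largest Fibonacci ≤ 8 is 8; 8 − 8 = 0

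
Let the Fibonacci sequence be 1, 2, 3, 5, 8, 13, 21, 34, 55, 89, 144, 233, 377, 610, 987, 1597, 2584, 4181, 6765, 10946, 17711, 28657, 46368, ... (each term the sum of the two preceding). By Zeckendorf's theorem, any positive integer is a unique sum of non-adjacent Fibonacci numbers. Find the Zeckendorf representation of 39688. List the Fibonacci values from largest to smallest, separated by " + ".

largest Fibonacci ≤ 39688 is 28657; 39688 − 28657 = 11031
largest Fibonacci ≤ 11031 is 10946; 11031 − 10946 = 85
largest Fibonacci ≤ 85 is 55; 85 − 55 = 30
largest Fibonacci ≤ 30 is 21; 30 − 21 = 9
largest Fibonacci ≤ 9 is 8; 9 − 8 = 1
largest Fibonacci ≤ 1 is 1; 1 − 1 = 0
So 39688 = 28657 + 10946 + 55 + 21 + 8 + 1, with no two terms consecutive in the sequence.

28657 + 10946 + 55 + 21 + 8 + 1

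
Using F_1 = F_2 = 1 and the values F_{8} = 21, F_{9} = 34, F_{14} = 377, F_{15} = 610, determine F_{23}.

28657

By the addition formula F_{m+n} = F_m F_{n+1} + F_{m−1} F_n with m=9, n=14: F_{23} = 34·610 + 21·377 = 20740 + 7917 = 28657.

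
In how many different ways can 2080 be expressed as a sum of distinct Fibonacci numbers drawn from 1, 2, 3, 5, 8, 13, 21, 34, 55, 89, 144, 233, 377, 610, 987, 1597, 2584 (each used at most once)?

20

Starting from the Zeckendorf form and repeatedly splitting a term F_k into F_{k−1} + F_{k−2} (when neither is already used) reaches every representation.
2080 = 1597+377+89+13+3+1 = 1597+377+89+8+5+3+1 = 1597+377+55+34+13+3+1 = … (17 more), for 20 in all.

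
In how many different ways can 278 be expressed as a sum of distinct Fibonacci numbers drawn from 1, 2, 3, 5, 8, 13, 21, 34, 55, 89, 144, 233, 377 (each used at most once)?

15

278 = 233+34+8+3 = 233+34+8+2+1 = 233+21+13+8+3 = 144+89+34+8+3 = 233+34+5+3+2+1 = … (10 more), for 15 in all.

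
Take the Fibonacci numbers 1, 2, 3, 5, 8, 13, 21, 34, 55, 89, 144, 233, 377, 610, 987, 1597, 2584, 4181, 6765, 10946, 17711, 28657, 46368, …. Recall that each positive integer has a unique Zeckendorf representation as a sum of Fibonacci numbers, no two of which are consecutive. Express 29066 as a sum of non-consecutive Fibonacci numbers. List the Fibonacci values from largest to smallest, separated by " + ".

Greedy algorithm:
29066 − 28657 = 409
409 − 377 = 32
32 − 21 = 11
11 − 8 = 3
3 − 3 = 0
So 29066 = 28657 + 377 + 21 + 8 + 3, with no two terms consecutive in the sequence.

28657 + 377 + 21 + 8 + 3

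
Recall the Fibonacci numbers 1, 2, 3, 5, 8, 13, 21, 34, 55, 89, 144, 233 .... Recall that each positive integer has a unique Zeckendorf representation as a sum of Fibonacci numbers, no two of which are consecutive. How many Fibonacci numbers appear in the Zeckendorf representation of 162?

take 144 (≤ 162); 162 − 144 = 18
take 13 (≤ 18); 18 − 13 = 5
take 5 (≤ 5); 5 − 5 = 0
162 = 144 + 13 + 5, which has 3 terms.

3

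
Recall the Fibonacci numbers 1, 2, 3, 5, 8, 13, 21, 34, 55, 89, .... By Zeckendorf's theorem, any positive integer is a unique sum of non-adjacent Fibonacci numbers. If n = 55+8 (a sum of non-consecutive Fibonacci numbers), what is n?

55+8 = 63.

63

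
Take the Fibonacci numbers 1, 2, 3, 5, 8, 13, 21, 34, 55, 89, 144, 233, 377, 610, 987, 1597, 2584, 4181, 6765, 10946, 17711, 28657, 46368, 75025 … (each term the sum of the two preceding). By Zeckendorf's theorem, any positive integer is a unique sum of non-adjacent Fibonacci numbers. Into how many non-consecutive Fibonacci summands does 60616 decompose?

largest Fibonacci ≤ 60616 is 46368; 60616 − 46368 = 14248
largest Fibonacci ≤ 14248 is 10946; 14248 − 10946 = 3302
largest Fibonacci ≤ 3302 is 2584; 3302 − 2584 = 718
largest Fibonacci ≤ 718 is 610; 718 − 610 = 108
largest Fibonacci ≤ 108 is 89; 108 − 89 = 19
largest Fibonacci ≤ 19 is 13; 19 − 13 = 6
largest Fibonacci ≤ 6 is 5; 6 − 5 = 1
largest Fibonacci ≤ 1 is 1; 1 − 1 = 0
60616 = 46368 + 10946 + 2584 + 610 + 89 + 13 + 5 + 1, which has 8 terms.

8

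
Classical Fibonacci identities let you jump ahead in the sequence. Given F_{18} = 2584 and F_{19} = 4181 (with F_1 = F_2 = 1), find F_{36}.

By the doubling identity F_{2k} = F_k(2F_{k+1} − F_k): F_{36} = 2584·(2·4181 − 2584) = 2584·5778 = 14930352.

14930352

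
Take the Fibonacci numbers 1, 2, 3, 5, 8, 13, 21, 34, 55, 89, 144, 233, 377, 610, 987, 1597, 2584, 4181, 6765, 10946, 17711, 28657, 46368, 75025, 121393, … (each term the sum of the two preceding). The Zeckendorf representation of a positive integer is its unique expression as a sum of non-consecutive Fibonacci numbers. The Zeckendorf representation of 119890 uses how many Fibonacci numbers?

7

Greedy algorithm:
119890 − 75025 = 44865
44865 − 28657 = 16208
16208 − 10946 = 5262
5262 − 4181 = 1081
1081 − 987 = 94
94 − 89 = 5
5 − 5 = 0
119890 = 75025 + 28657 + 10946 + 4181 + 987 + 89 + 5, which has 7 terms.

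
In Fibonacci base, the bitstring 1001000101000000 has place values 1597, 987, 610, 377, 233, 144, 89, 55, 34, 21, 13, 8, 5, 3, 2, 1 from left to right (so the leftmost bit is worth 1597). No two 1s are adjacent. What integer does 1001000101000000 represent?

2050

Summing the place values of the 1 bits: 1597 + 377 + 55 + 21 = 2050.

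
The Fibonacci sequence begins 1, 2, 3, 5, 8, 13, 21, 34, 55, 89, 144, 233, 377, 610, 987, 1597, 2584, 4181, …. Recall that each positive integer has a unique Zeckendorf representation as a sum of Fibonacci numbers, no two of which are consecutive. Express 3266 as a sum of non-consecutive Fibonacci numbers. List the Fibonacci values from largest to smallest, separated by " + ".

Greedy algorithm:
take 2584 (≤ 3266); 3266 − 2584 = 682
take 610 (≤ 682); 682 − 610 = 72
take 55 (≤ 72); 72 − 55 = 17
take 13 (≤ 17); 17 − 13 = 4
take 3 (≤ 4); 4 − 3 = 1
take 1 (≤ 1); 1 − 1 = 0
So 3266 = 2584 + 610 + 55 + 13 + 3 + 1, with no two terms consecutive in the sequence.

2584 + 610 + 55 + 13 + 3 + 1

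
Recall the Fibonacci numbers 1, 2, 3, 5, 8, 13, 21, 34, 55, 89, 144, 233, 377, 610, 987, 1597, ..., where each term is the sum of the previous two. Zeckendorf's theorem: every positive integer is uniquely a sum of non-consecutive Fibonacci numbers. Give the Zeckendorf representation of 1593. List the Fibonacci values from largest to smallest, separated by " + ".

Repeatedly subtract the largest Fibonacci number that fits:
987 ≤ 1593 < 1597, so take 987; remainder 606
377 ≤ 606 < 610, so take 377; remainder 229
144 ≤ 229 < 233, so take 144; remainder 85
55 ≤ 85 < 89, so take 55; remainder 30
21 ≤ 30 < 34, so take 21; remainder 9
8 ≤ 9 < 13, so take 8; remainder 1
1 ≤ 1 < 2, so take 1; remainder 0
So 1593 = 987 + 377 + 144 + 55 + 21 + 8 + 1, with no two terms consecutive in the sequence.

987 + 377 + 144 + 55 + 21 + 8 + 1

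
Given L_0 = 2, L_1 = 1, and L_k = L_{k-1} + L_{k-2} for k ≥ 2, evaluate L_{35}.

Iterating the recurrence up to L_{29} = 1149851 and L_{28} = 710647:
L_{30} = L_{29} + L_{28} = 1149851 + 710647 = 1860498
L_{31} = L_{30} + L_{29} = 1860498 + 1149851 = 3010349
L_{32} = L_{31} + L_{30} = 3010349 + 1860498 = 4870847
L_{33} = L_{32} + L_{31} = 4870847 + 3010349 = 7881196
L_{34} = L_{33} + L_{32} = 7881196 + 4870847 = 12752043
L_{35} = L_{34} + L_{33} = 12752043 + 7881196 = 20633239

20633239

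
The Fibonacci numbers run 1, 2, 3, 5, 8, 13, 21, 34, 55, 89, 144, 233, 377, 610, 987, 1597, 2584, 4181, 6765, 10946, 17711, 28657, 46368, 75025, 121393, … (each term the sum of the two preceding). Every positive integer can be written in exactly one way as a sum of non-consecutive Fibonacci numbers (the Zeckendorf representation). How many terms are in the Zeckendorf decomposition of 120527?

9

largest Fibonacci ≤ 120527 is 75025; 120527 − 75025 = 45502
largest Fibonacci ≤ 45502 is 28657; 45502 − 28657 = 16845
largest Fibonacci ≤ 16845 is 10946; 16845 − 10946 = 5899
largest Fibonacci ≤ 5899 is 4181; 5899 − 4181 = 1718
largest Fibonacci ≤ 1718 is 1597; 1718 − 1597 = 121
largest Fibonacci ≤ 121 is 89; 121 − 89 = 32
largest Fibonacci ≤ 32 is 21; 32 − 21 = 11
largest Fibonacci ≤ 11 is 8; 11 − 8 = 3
largest Fibonacci ≤ 3 is 3; 3 − 3 = 0
120527 = 75025 + 28657 + 10946 + 4181 + 1597 + 89 + 21 + 8 + 3, which has 9 terms.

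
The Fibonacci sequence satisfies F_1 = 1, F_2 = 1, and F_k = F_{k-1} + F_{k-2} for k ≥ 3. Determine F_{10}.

55

Iterating the recurrence up to F_{3} = 2 and F_{2} = 1:
F_{4} = F_{3} + F_{2} = 2 + 1 = 3
F_{5} = F_{4} + F_{3} = 3 + 2 = 5
F_{6} = F_{5} + F_{4} = 5 + 3 = 8
F_{7} = F_{6} + F_{5} = 8 + 5 = 13
F_{8} = F_{7} + F_{6} = 13 + 8 = 21
F_{9} = F_{8} + F_{7} = 21 + 13 = 34
F_{10} = F_{9} + F_{8} = 34 + 21 = 55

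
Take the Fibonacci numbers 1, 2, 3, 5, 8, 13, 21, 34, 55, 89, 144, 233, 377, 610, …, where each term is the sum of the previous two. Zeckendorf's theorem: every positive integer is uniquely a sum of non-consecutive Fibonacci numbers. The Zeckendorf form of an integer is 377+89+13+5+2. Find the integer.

486

377+89+13+5+2 = 486.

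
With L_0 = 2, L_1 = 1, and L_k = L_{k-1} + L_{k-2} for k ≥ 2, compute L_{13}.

521

Iterating the recurrence up to L_{5} = 11 and L_{4} = 7:
L_{6} = L_{5} + L_{4} = 11 + 7 = 18
L_{7} = L_{6} + L_{5} = 18 + 11 = 29
L_{8} = L_{7} + L_{6} = 29 + 18 = 47
L_{9} = L_{8} + L_{7} = 47 + 29 = 76
L_{10} = L_{9} + L_{8} = 76 + 47 = 123
L_{11} = L_{10} + L_{9} = 123 + 76 = 199
L_{12} = L_{11} + L_{10} = 199 + 123 = 322
L_{13} = L_{12} + L_{11} = 322 + 199 = 521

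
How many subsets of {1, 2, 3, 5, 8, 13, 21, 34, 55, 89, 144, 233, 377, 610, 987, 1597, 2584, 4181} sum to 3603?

30

3603 = 2584+987+21+8+3 = 2584+987+21+8+2+1 = 2584+610+377+21+8+3 = … (27 more), for 30 in all.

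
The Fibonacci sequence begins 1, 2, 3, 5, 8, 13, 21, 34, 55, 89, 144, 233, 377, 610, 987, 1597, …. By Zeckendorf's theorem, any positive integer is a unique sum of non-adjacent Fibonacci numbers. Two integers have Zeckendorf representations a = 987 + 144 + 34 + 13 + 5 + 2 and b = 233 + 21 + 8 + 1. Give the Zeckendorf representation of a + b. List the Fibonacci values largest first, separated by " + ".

987 + 377 + 55 + 21 + 8

The two numbers are 1185 and 263, so their sum is 1448.
take 987 (≤ 1448); 1448 − 987 = 461
take 377 (≤ 461); 461 − 377 = 84
take 55 (≤ 84); 84 − 55 = 29
take 21 (≤ 29); 29 − 21 = 8
take 8 (≤ 8); 8 − 8 = 0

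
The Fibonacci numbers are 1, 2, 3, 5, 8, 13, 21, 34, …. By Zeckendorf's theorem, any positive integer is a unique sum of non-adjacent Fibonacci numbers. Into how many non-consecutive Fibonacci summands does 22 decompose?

2

22 − 21 = 1
1 − 1 = 0
22 = 21 + 1, which has 2 terms.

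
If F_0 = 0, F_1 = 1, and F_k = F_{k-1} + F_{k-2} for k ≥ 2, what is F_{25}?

75025

Iterating the recurrence up to F_{19} = 4181 and F_{18} = 2584:
F_{20} = F_{19} + F_{18} = 4181 + 2584 = 6765
F_{21} = F_{20} + F_{19} = 6765 + 4181 = 10946
F_{22} = F_{21} + F_{20} = 10946 + 6765 = 17711
F_{23} = F_{22} + F_{21} = 17711 + 10946 = 28657
F_{24} = F_{23} + F_{22} = 28657 + 17711 = 46368
F_{25} = F_{24} + F_{23} = 46368 + 28657 = 75025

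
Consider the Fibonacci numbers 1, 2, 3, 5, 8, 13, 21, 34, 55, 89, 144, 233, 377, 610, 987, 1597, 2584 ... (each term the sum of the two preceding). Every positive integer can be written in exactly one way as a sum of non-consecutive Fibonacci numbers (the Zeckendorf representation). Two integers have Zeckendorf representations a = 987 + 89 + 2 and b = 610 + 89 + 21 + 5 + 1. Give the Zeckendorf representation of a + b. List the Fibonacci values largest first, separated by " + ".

1597 + 144 + 55 + 8

The two numbers are 1078 and 726, so their sum is 1804.
1804 − 1597 = 207
207 − 144 = 63
63 − 55 = 8
8 − 8 = 0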